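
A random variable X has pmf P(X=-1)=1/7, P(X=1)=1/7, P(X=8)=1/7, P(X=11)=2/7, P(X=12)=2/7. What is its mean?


E[X] = sum(x * P(x))
= -1*1/7 + 1*1/7 + 8*1/7 + 11*2/7 + 12*2/7
= 54/7

54/7


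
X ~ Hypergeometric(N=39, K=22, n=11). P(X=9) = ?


P(X=9) = C(22,9)*C(17,2) / C(39,11)
= 497420*136 / 1676056044
= 67649120/1676056044 = 52360/1297257

52360/1297257


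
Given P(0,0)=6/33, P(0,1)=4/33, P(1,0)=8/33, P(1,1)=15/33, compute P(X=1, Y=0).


Read from table: P(X=1, Y=0) = 8/33

8/33


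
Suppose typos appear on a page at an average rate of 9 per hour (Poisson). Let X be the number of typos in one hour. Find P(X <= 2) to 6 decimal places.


P(X<=2) = e^(-9)*9^0/0! + e^(-9)*9^1/1! + e^(-9)*9^2/2!
≈ 0.0001234098 + 0.0011106882 + 0.0049980971
= 0.0062321951
≈ 0.006232

0.006232


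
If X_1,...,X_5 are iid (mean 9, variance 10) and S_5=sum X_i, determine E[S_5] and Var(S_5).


E[S_n] = n*mu = 5*9 = 45
Var(S_n) = n*sigma^2 = 5*10 = 50

E[S_5]=45, Var(S_5)=50


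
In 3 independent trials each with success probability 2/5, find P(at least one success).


P(at least one) = 1 - P(none)
P(none) = (1 - 2/5)^3 = (3/5)^3 = 27/125
P(at least one) = 1 - 27/125 = 98/125

98/125


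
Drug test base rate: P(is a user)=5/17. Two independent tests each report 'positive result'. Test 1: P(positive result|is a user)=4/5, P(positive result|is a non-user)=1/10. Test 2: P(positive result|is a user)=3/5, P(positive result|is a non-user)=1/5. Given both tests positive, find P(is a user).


After test 1: P(+) = 4/5*5/17 + 1/10*12/17 = 26/85
P(B|+) = (4/17)/(26/85) = 10/13
After test 2 (use post1 as new prior): P(+) = 3/5*10/13 + 1/5*3/13 = 33/65
P(B|+,+) = (6/13)/(33/65) = 10/11

10/11


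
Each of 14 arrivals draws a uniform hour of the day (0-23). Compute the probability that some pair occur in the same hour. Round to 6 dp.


P(all different) = prod((24-i)/24 for i=0..13) = 0.008128
P(at least one match) = 1 - 0.008128 = 0.991872

0.991872


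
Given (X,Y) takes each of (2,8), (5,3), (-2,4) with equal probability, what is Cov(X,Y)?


E[X]=5/3, E[Y]=5, E[XY]=23/3
Cov(X,Y) = E[XY] - E[X]E[Y] = 23/3 - 5/3*5 = -2/3

-2/3


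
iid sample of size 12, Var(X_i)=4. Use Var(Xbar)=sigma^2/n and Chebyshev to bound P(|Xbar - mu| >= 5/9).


Var(Xbar) = Var(X)/n = 4/12
Chebyshev: P(|Xbar-mu| >= 5/9) <= Var(Xbar)/(5/9)^2 = (1/3)/(25/81) = 27/25
Bound exceeds 1, so trivial bound: 1

1


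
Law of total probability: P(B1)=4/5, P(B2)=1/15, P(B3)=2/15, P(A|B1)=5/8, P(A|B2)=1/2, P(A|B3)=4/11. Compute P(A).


P(A) = P(A|B1)P(B1) + P(A|B2)P(B2) + P(A|B3)P(B3)
= 5/8*4/5 + 1/2*1/15 + 4/11*2/15
= 1/2 + 1/30 + 8/165 = 32/55

32/55


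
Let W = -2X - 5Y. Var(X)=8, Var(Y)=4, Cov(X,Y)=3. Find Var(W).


Var(-2X - 5Y) = (-2)^2*Var(X) + (-5)^2*Var(Y) + 2*(-2)*(-5)*Cov(X,Y)
= 4*8 + 25*4 + 20*3
= 32 + 100 + 60 = 192

192


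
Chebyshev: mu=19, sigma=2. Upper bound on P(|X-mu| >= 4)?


k = 4/2 = 2
Chebyshev: P(|X-mu| >= k*sigma) <= 1/k^2 = 1/2^2 = 1/4

1/4


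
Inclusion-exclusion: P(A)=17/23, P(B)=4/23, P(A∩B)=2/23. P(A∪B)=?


P(A∪B) = P(A) + P(B) - P(A∩B)
= 17/23 + 4/23 - 2/23 = 19/23

19/23


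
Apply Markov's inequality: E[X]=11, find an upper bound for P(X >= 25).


Markov: P(X >= a) <= E[X]/a
P(X >= 25) <= 11/25

11/25


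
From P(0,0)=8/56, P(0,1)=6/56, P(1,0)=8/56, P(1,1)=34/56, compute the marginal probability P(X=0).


P(X=0) = P(0,0)+P(0,1) = 8/56 + 6/56 = 14/56 = 1/4

1/4


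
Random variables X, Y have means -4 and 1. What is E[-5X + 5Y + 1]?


E[-5X + 5Y + 1] = -5*E[X] + 5*E[Y] + 1
= (-5)*(-4) + (5)*(1) + (1)
= 20 + 5 + 1 = 26

26


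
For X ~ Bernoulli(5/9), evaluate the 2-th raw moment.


For Bernoulli: X in {0,1}
E[X^2] = 0^2*(1-5/9) + 1^2*5/9 = 5/9

5/9


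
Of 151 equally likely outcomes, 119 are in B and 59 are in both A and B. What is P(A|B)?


P(A|B) = P(A∩B)/P(B) = (59/151)/(119/151) = 59/119

59/119


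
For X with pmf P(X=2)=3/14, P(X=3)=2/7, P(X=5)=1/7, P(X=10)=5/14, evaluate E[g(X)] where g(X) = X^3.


E[X^3] = sum(g(x)*P(x))
= 8*3/14 + 27*2/7 + 125*1/7 + 1000*5/14
= 2691/7

2691/7


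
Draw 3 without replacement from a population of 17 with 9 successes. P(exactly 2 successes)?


P(X=2) = C(9,2)*C(8,1) / C(17,3)
= 36*8 / 680
= 288/680 = 36/85

36/85


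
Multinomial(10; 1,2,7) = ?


10! = 3628800
Denominator: 1!=1 * 2!=2 * 7!=5040
Coefficient = 3628800 / 10080 = 360

360


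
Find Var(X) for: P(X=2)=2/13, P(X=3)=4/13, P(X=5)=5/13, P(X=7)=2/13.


E[X] = 55/13, E[X^2] = 267/13
Var(X) = E[X^2] - (E[X])^2 = 267/13 - (55/13)^2 = 446/169

446/169


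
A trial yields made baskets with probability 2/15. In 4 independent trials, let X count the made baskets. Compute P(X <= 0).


P(X<=0) = P(X=0)
= 28561/50625
= 28561/50625

28561/50625


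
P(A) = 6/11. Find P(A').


P(A') = 1 - P(A) = 1 - 6/11 = 5/11

5/11


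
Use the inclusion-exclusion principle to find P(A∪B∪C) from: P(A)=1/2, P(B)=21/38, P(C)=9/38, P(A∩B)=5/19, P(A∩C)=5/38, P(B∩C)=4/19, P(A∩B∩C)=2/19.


P(A∪B∪C) = P(A)+P(B)+P(C) - P(AB)-P(AC)-P(BC) + P(ABC)
= 1/2+21/38+9/38 - 5/19-5/38-4/19 + 2/19
= 15/19

15/19


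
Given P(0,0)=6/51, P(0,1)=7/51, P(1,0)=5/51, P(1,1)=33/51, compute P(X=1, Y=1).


Read from table: P(X=1, Y=1) = 33/51 = 11/17

11/17


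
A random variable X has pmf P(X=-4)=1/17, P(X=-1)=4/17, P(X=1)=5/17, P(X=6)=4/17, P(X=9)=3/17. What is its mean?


E[X] = sum(x * P(x))
= -4*1/17 - 1*4/17 + 1*5/17 + 6*4/17 + 9*3/17
= 48/17

48/17


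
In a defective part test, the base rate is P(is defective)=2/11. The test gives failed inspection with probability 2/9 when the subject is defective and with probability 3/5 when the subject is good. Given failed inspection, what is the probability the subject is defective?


P(A) = P(A|B)P(B) + P(A|B')P(B') = 2/9*2/11 + 3/5*9/11 = 263/495
P(B|A) = P(A|B)P(B)/P(A) = (4/99)/(263/495) = 20/263

20/263


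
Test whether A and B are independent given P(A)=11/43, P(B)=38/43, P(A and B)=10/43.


P(A)*P(B) = 11/43*38/43 = 418/1849
P(A∩B) = 10/43 != 418/1849, so not independent

No, A and B are not independent


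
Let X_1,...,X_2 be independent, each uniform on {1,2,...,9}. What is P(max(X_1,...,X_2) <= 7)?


P(max <= 7) = P(all X_i <= 7) = (P(X_1 <= 7))^2
= (7/9)^2 = 49/81

49/81


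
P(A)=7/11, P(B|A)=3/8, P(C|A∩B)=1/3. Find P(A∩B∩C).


P(A∩B∩C) = P(A) * P(B|A) * P(C|A∩B)
= 7/11 * 3/8 * 1/3
= 21/88 * 1/3 = 7/88

7/88


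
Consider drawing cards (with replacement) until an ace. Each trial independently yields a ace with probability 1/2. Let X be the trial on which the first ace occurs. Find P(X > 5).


P(X > 5) = P(first 5 trials all fail) = (1-p)^5 = (1/2)^5 = 1/32

1/32


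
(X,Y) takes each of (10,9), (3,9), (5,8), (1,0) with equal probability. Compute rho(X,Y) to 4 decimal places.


Cov(X,Y) = 8.3750, Var(X) = 11.1875, Var(Y) = 14.2500
rho = Cov/(sqrt(VarX)*sqrt(VarY)) = 0.6633

0.6633


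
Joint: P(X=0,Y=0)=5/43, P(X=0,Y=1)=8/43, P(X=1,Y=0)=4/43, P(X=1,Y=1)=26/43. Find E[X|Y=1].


P(Y=1) = 34/43
E[X|Y=1] = (0*8 + 1*26)/34 = 26/34 = 13/17

13/17


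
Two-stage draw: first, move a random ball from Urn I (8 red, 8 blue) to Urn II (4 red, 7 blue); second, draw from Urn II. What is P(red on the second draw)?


P(transfer red) = 8/16 = 1/2; P(transfer blue) = 1/2
If red transferred: Urn II has 5 red of 12, so P(red|red moved) = 5/12
If blue transferred: Urn II has 4 red of 12, so P(red|blue moved) = 1/3
By total probability: P(red) = 1/2*5/12 + 1/2*1/3 = 3/8

3/8


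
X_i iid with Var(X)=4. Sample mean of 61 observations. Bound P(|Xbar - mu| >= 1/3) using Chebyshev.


Var(Xbar) = Var(X)/n = 4/61
Chebyshev: P(|Xbar-mu| >= 1/3) <= Var(Xbar)/(1/3)^2 = (4/61)/(1/9) = 36/61

36/61


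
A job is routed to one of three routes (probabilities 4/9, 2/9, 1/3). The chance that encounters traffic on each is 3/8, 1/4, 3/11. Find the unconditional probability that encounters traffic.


P(A) = P(A|B1)P(B1) + P(A|B2)P(B2) + P(A|B3)P(B3)
= 3/8*4/9 + 1/4*2/9 + 3/11*1/3
= 1/6 + 1/18 + 1/11 = 31/99

31/99


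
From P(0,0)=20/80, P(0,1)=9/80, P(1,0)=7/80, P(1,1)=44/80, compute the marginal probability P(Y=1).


P(Y=1) = P(0,1)+P(1,1) = 9/80 + 44/80 = 53/80

53/80


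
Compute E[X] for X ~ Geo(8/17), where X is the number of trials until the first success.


For geometric (trials until first success), E[X] = 1/p = 1/(8/17) = 17/8

17/8


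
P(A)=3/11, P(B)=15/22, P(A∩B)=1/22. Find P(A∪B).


P(A∪B) = P(A) + P(B) - P(A∩B)
= 3/11 + 15/22 - 1/22 = 10/11

10/11


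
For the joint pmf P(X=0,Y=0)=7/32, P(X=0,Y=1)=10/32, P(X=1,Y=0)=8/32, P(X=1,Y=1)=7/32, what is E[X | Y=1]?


P(Y=1) = 17/32
E[X|Y=1] = (0*10 + 1*7)/17 = 7/17

7/17


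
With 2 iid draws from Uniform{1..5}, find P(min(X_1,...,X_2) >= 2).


P(min >= 2) = P(all X_i >= 2) = (P(X_1 >= 2))^2
= (4/5)^2 = 16/25

16/25


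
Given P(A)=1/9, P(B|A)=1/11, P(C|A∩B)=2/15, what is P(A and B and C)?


P(A∩B∩C) = P(A) * P(B|A) * P(C|A∩B)
= 1/9 * 1/11 * 2/15
= 1/99 * 2/15 = 2/1485

2/1485


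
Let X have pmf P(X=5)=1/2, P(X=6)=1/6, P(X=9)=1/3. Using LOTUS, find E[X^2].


E[X^2] = sum(g(x)*P(x))
= 25*1/2 + 36*1/6 + 81*1/3
= 91/2

91/2


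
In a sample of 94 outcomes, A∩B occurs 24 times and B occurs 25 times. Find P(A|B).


P(A|B) = P(A∩B)/P(B) = (24/94)/(25/94) = 24/25

24/25


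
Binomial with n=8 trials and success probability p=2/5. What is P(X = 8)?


P(X=8) = C(8,8) * p^8 * (1-p)^0
= 1 * 256/390625 * 1
= 256/390625

256/390625


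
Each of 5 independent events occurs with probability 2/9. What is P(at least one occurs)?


P(at least one) = 1 - P(none)
P(none) = (1 - 2/9)^5 = (7/9)^5 = 16807/59049
P(at least one) = 1 - 16807/59049 = 42242/59049

42242/59049


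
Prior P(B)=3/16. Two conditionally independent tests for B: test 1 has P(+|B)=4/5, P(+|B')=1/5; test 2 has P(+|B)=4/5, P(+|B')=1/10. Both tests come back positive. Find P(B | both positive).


After test 1: P(+) = 4/5*3/16 + 1/5*13/16 = 5/16
P(B|+) = (3/20)/(5/16) = 12/25
After test 2 (use post1 as new prior): P(+) = 4/5*12/25 + 1/10*13/25 = 109/250
P(B|+,+) = (48/125)/(109/250) = 96/109

96/109


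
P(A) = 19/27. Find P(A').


P(A') = 1 - P(A) = 1 - 19/27 = 8/27

8/27


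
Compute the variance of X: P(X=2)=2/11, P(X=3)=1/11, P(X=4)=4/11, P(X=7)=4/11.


E[X] = 51/11, E[X^2] = 277/11
Var(X) = E[X^2] - (E[X])^2 = 277/11 - (51/11)^2 = 446/121

446/121


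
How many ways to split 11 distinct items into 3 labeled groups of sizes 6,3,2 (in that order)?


11! = 39916800
Denominator: 6!=720 * 3!=6 * 2!=2
Coefficient = 39916800 / 8640 = 4620

4620


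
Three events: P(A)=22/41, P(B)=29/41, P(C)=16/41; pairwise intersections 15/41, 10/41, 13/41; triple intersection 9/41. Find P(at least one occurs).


P(A∪B∪C) = P(A)+P(B)+P(C) - P(AB)-P(AC)-P(BC) + P(ABC)
= 22/41+29/41+16/41 - 15/41-10/41-13/41 + 9/41
= 38/41

38/41


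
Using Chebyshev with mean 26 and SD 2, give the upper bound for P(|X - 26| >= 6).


k = 6/2 = 3
Chebyshev: P(|X-mu| >= k*sigma) <= 1/k^2 = 1/3^2 = 1/9

1/9


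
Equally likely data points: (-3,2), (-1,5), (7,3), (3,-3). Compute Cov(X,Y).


E[X]=3/2, E[Y]=7/4, E[XY]=1/4
Cov(X,Y) = E[XY] - E[X]E[Y] = 1/4 - 3/2*7/4 = -19/8

-19/8


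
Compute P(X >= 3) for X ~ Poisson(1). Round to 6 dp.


P(X>=3) = 1 - P(X<=2) = 1 - (e^(-1)*1^0/0! + e^(-1)*1^1/1! + e^(-1)*1^2/2!)
≈ 1 - (0.3678794412 + 0.3678794412 + 0.1839397206)
= 1 - 0.9196986030 = 0.0803013970
≈ 0.080301

0.080301


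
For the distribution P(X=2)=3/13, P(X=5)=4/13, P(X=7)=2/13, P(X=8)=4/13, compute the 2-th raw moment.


E[X^2] = sum(x^2 * P(x))
= 4*3/13 + 25*4/13 + 49*2/13 + 64*4/13
= 466/13

466/13


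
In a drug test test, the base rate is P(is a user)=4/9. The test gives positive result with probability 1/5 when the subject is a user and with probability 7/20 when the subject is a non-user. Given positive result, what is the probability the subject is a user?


P(A) = P(A|B)P(B) + P(A|B')P(B') = 1/5*4/9 + 7/20*5/9 = 17/60
P(B|A) = P(A|B)P(B)/P(A) = (4/45)/(17/60) = 16/51

16/51


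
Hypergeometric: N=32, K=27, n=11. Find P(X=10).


P(X=10) = C(27,10)*C(5,1) / C(32,11)
= 8436285*5 / 129024480
= 42181425/129024480 = 9405/28768

9405/28768


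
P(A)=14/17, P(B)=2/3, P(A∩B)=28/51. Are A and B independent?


P(A)*P(B) = 14/17*2/3 = 28/51
P(A∩B) = 28/51, which equals P(A)P(B), so independent

Yes, A and B are independent


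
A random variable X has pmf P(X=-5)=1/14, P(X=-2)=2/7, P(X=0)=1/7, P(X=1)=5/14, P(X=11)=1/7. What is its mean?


E[X] = sum(x * P(x))
= -5*1/14 - 2*2/7 + 0*1/7 + 1*5/14 + 11*1/7
= 1

1


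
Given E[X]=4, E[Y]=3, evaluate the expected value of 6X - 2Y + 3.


E[6X - 2Y + 3] = 6*E[X] - 2*E[Y] + 3
= (6)*(4) + (-2)*(3) + (3)
= 24 - 6 + 3 = 21

21


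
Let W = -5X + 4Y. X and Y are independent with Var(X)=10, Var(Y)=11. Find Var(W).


Independence => Cov(X,Y)=0
Var(-5X + 4Y) = (-5)^2*Var(X) + 4^2*Var(Y)
= 25*10 + 16*11 = 426

426


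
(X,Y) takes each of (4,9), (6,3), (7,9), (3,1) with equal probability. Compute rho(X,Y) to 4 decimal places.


Cov(X,Y) = 2.5000, Var(X) = 2.5000, Var(Y) = 12.7500
rho = Cov/(sqrt(VarX)*sqrt(VarY)) = 0.4428

0.4428


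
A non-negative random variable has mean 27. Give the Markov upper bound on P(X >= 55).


Markov: P(X >= a) <= E[X]/a
P(X >= 55) <= 27/55

27/55


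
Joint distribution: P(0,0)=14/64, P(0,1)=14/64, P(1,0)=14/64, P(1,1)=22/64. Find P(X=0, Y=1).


Read from table: P(X=0, Y=1) = 14/64 = 7/32

7/32


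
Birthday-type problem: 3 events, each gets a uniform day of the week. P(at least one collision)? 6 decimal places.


P(all different) = prod((7-i)/7 for i=0..2) = 0.612245
P(at least one match) = 1 - 0.612245 = 0.387755

0.387755


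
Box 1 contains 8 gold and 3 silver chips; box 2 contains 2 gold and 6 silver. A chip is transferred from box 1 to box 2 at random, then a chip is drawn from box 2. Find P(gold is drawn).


P(transfer gold) = 8/11; P(transfer silver) = 3/11
If gold transferred: Urn II has 3 gold of 9, so P(gold|gold moved) = 1/3
If silver transferred: Urn II has 2 gold of 9, so P(gold|silver moved) = 2/9
By total probability: P(gold) = 8/11*1/3 + 3/11*2/9 = 10/33

10/33


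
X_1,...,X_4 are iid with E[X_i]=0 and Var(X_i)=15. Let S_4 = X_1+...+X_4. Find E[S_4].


E[S_n] = n*E[X_1] = 4*0 = 0

0


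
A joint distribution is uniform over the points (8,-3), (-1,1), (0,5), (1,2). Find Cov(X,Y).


E[X]=2, E[Y]=5/4, E[XY]=-23/4
Cov(X,Y) = E[XY] - E[X]E[Y] = -23/4 - 2*5/4 = -33/4

-33/4


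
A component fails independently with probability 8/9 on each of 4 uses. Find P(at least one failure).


P(at least one) = 1 - P(none)
P(none) = (1 - 8/9)^4 = (1/9)^4 = 1/6561
P(at least one) = 1 - 1/6561 = 6560/6561

6560/6561


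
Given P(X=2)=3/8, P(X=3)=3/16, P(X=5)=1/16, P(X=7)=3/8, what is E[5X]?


E[5X] = sum(g(x)*P(x))
= 10*3/8 + 15*3/16 + 25*1/16 + 35*3/8
= 85/4

85/4


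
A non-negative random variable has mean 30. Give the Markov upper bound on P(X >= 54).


Markov: P(X >= a) <= E[X]/a
P(X >= 54) <= 30/54 = 5/9

5/9


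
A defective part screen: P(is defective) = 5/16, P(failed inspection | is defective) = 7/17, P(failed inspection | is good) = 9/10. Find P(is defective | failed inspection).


P(A) = P(A|B)P(B) + P(A|B')P(B') = 7/17*5/16 + 9/10*11/16 = 2033/2720
P(B|A) = P(A|B)P(B)/P(A) = (35/272)/(2033/2720) = 350/2033

350/2033


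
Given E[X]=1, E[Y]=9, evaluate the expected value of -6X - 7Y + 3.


E[-6X - 7Y + 3] = -6*E[X] - 7*E[Y] + 3
= (-6)*(1) + (-7)*(9) + (3)
= -6 - 63 + 3 = -66

-66


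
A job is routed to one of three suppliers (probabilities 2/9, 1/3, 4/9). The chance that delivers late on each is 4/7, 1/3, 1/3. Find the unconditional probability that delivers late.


P(A) = P(A|B1)P(B1) + P(A|B2)P(B2) + P(A|B3)P(B3)
= 4/7*2/9 + 1/3*1/3 + 1/3*4/9
= 8/63 + 1/9 + 4/27 = 73/189

73/189


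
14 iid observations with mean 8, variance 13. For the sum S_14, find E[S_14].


E[S_n] = n*E[X_1] = 14*8 = 112

112


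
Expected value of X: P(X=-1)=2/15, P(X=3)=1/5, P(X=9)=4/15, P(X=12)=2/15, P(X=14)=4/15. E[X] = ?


E[X] = sum(x * P(x))
= -1*2/15 + 3*1/5 + 9*4/15 + 12*2/15 + 14*4/15
= 41/5

41/5


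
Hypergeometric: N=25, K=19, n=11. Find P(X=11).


P(X=11) = C(19,11)*C(6,0) / C(25,11)
= 75582*1 / 4457400
= 75582/4457400 = 39/2300

39/2300


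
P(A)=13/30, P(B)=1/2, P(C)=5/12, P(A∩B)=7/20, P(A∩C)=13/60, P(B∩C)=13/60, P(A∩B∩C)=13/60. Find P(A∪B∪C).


P(A∪B∪C) = P(A)+P(B)+P(C) - P(AB)-P(AC)-P(BC) + P(ABC)
= 13/30+1/2+5/12 - 7/20-13/60-13/60 + 13/60
= 47/60

47/60


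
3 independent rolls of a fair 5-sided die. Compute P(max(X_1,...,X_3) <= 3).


P(max <= 3) = P(all X_i <= 3) = (P(X_1 <= 3))^3
= (3/5)^3 = 27/125

27/125


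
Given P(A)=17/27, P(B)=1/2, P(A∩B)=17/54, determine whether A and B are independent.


P(A)*P(B) = 17/27*1/2 = 17/54
P(A∩B) = 17/54, which equals P(A)P(B), so independent

Yes, A and B are independent


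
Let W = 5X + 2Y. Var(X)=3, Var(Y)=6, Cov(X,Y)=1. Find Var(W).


Var(5X + 2Y) = 5^2*Var(X) + 2^2*Var(Y) + 2*5*2*Cov(X,Y)
= 25*3 + 4*6 + 20*1
= 75 + 24 + 20 = 119

119


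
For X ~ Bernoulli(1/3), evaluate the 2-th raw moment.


For Bernoulli: X in {0,1}
E[X^2] = 0^2*(1-1/3) + 1^2*1/3 = 1/3

1/3


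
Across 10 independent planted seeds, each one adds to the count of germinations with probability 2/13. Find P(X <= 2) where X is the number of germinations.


P(X<=2) = P(X=0) + P(X=1) + P(X=2)
= 25937424601/137858491849 + 47158953820/137858491849 + 38584598580/137858491849
= 111680977001/137858491849

111680977001/137858491849


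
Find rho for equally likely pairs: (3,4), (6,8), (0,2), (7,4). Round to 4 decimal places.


Cov(X,Y) = 4.0000, Var(X) = 7.5000, Var(Y) = 4.7500
rho = Cov/(sqrt(VarX)*sqrt(VarY)) = 0.6702

0.6702


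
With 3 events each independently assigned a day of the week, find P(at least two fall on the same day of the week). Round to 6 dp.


P(all different) = prod((7-i)/7 for i=0..2) = 0.612245
P(at least one match) = 1 - 0.612245 = 0.387755

0.387755


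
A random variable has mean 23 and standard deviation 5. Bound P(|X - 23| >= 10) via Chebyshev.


k = 10/5 = 2
Chebyshev: P(|X-mu| >= k*sigma) <= 1/k^2 = 1/2^2 = 1/4

1/4


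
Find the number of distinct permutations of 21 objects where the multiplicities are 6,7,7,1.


21! = 51090942171709440000
Denominator: 6!=720 * 7!=5040 * 7!=5040 * 1!=1
Coefficient = 51090942171709440000 / 18289152000 = 2793510720

2793510720


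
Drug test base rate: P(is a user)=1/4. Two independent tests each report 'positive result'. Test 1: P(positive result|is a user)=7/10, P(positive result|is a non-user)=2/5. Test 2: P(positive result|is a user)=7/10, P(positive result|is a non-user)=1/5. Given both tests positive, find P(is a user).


After test 1: P(+) = 7/10*1/4 + 2/5*3/4 = 19/40
P(B|+) = (7/40)/(19/40) = 7/19
After test 2 (use post1 as new prior): P(+) = 7/10*7/19 + 1/5*12/19 = 73/190
P(B|+,+) = (49/190)/(73/190) = 49/73

49/73


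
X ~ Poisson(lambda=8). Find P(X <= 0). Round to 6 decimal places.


P(X<=0) = e^(-8)*8^0/0!
≈ 0.0003354626
≈ 0.000335

0.000335


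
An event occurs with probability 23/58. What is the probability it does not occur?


P(A') = 1 - P(A) = 1 - 23/58 = 35/58

35/58


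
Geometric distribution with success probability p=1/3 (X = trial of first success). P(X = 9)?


P(X=9) = (1-p)^8 * p = (2/3)^8 * 1/3
= 256/6561 * 1/3 = 256/19683

256/19683


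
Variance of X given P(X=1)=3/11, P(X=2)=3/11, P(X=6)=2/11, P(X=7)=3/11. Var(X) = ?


E[X] = 42/11, E[X^2] = 234/11
Var(X) = E[X^2] - (E[X])^2 = 234/11 - (42/11)^2 = 810/121

810/121


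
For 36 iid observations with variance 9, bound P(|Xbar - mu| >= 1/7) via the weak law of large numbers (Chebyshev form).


Var(Xbar) = Var(X)/n = 9/36
Chebyshev: P(|Xbar-mu| >= 1/7) <= Var(Xbar)/(1/7)^2 = (1/4)/(1/49) = 49/4
Bound exceeds 1, so trivial bound: 1

1


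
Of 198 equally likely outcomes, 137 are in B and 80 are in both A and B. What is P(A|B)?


P(A|B) = P(A∩B)/P(B) = (80/198)/(137/198) = 80/137

80/137


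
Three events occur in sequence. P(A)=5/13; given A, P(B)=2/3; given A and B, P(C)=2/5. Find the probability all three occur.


P(A∩B∩C) = P(A) * P(B|A) * P(C|A∩B)
= 5/13 * 2/3 * 2/5
= 10/39 * 2/5 = 4/39

4/39


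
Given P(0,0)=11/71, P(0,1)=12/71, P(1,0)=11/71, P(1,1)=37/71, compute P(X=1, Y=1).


Read from table: P(X=1, Y=1) = 37/71

37/71


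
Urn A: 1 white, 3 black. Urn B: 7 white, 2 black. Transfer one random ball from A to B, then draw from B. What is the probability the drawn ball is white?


P(transfer white) = 1/4; P(transfer black) = 3/4
If white transferred: Urn II has 8 white of 10, so P(white|white moved) = 4/5
If black transferred: Urn II has 7 white of 10, so P(white|black moved) = 7/10
By total probability: P(white) = 1/4*4/5 + 3/4*7/10 = 29/40

29/40


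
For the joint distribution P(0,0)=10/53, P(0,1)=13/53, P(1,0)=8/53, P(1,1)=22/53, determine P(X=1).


P(X=1) = P(1,0)+P(1,1) = 8/53 + 22/53 = 30/53

30/53


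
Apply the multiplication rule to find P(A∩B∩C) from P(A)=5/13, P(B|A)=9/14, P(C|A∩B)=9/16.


P(A∩B∩C) = P(A) * P(B|A) * P(C|A∩B)
= 5/13 * 9/14 * 9/16
= 45/182 * 9/16 = 405/2912

405/2912


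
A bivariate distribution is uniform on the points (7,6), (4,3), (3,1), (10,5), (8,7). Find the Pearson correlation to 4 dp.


Cov(X,Y) = 4.4400, Var(X) = 6.6400, Var(Y) = 4.6400
rho = Cov/(sqrt(VarX)*sqrt(VarY)) = 0.7999

0.7999


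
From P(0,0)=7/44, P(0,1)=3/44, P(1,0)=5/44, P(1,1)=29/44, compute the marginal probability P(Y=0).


P(Y=0) = P(0,0)+P(1,0) = 7/44 + 5/44 = 12/44 = 3/11

3/11


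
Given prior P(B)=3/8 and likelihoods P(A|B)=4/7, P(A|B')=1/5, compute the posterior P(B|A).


P(A) = P(A|B)P(B) + P(A|B')P(B') = 4/7*3/8 + 1/5*5/8 = 19/56
P(B|A) = P(A|B)P(B)/P(A) = (3/14)/(19/56) = 12/19

12/19


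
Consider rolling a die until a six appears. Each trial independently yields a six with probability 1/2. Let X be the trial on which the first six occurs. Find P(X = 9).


P(X=9) = (1-p)^8 * p = (1/2)^8 * 1/2
= 1/256 * 1/2 = 1/512

1/512


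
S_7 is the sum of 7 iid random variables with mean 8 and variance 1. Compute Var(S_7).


By independence, Var(S_n) = n*Var(X_1) = 7*1 = 7

7


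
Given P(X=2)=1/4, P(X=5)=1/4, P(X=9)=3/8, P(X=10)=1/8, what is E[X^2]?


E[X^2] = sum(g(x)*P(x))
= 4*1/4 + 25*1/4 + 81*3/8 + 100*1/8
= 401/8

401/8


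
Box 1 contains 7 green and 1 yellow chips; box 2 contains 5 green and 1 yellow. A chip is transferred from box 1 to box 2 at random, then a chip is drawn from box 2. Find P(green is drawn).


P(transfer green) = 7/8; P(transfer yellow) = 1/8
If green transferred: Urn II has 6 green of 7, so P(green|green moved) = 6/7
If yellow transferred: Urn II has 5 green of 7, so P(green|yellow moved) = 5/7
By total probability: P(green) = 7/8*6/7 + 1/8*5/7 = 47/56

47/56


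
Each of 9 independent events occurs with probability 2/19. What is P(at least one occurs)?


P(at least one) = 1 - P(none)
P(none) = (1 - 2/19)^9 = (17/19)^9 = 118587876497/322687697779
P(at least one) = 1 - 118587876497/322687697779 = 204099821282/322687697779

204099821282/322687697779


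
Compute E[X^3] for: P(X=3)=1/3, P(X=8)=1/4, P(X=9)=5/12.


E[X^3] = sum(x^3 * P(x))
= 27*1/3 + 512*1/4 + 729*5/12
= 1763/4

1763/4


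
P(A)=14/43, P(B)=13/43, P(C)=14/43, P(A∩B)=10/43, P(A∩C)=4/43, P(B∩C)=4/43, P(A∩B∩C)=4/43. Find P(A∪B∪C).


P(A∪B∪C) = P(A)+P(B)+P(C) - P(AB)-P(AC)-P(BC) + P(ABC)
= 14/43+13/43+14/43 - 10/43-4/43-4/43 + 4/43
= 27/43

27/43


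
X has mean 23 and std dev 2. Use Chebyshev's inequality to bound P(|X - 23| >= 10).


k = 10/2 = 5
Chebyshev: P(|X-mu| >= k*sigma) <= 1/k^2 = 1/5^2 = 1/25

1/25


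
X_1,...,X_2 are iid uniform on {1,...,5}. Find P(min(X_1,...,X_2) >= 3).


P(min >= 3) = P(all X_i >= 3) = (P(X_1 >= 3))^2
= (3/5)^2 = 9/25

9/25


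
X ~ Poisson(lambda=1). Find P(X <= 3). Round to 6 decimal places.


P(X<=3) = e^(-1)*1^0/0! + e^(-1)*1^1/1! + e^(-1)*1^2/2! + e^(-1)*1^3/3!
≈ 0.3678794412 + 0.3678794412 + 0.1839397206 + 0.0613132402
= 0.9810118432
≈ 0.981012

0.981012


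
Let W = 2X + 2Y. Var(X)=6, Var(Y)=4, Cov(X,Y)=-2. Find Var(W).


Var(2X + 2Y) = 2^2*Var(X) + 2^2*Var(Y) + 2*2*2*Cov(X,Y)
= 4*6 + 4*4 + 8*(-2)
= 24 + 16 - 16 = 24

24


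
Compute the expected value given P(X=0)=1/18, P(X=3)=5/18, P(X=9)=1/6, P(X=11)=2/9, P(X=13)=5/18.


E[X] = sum(x * P(x))
= 0*1/18 + 3*5/18 + 9*1/6 + 11*2/9 + 13*5/18
= 151/18

151/18


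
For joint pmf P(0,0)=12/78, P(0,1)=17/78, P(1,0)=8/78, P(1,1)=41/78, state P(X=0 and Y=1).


Read from table: P(X=0, Y=1) = 17/78

17/78


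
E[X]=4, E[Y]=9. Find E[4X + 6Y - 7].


E[4X + 6Y - 7] = 4*E[X] + 6*E[Y] - 7
= (4)*(4) + (6)*(9) + (-7)
= 16 + 54 - 7 = 63

63


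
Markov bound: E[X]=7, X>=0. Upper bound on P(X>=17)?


Markov: P(X >= a) <= E[X]/a
P(X >= 17) <= 7/17

7/17


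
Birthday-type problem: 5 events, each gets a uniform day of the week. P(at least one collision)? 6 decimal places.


P(all different) = prod((7-i)/7 for i=0..4) = 0.149938
P(at least one match) = 1 - 0.149938 = 0.850062

0.850062


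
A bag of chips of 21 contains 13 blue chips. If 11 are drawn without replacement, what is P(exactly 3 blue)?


P(X=3) = C(13,3)*C(8,8) / C(21,11)
= 286*1 / 352716
= 286/352716 = 11/13566

11/13566


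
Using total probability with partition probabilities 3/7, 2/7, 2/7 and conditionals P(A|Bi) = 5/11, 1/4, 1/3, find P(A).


P(A) = P(A|B1)P(B1) + P(A|B2)P(B2) + P(A|B3)P(B3)
= 5/11*3/7 + 1/4*2/7 + 1/3*2/7
= 15/77 + 1/14 + 2/21 = 167/462

167/462


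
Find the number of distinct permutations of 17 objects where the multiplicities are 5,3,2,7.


17! = 355687428096000
Denominator: 5!=120 * 3!=6 * 2!=2 * 7!=5040
Coefficient = 355687428096000 / 7257600 = 49008960

49008960


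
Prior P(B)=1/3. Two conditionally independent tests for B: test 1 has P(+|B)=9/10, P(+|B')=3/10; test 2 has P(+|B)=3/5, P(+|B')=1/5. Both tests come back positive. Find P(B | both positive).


After test 1: P(+) = 9/10*1/3 + 3/10*2/3 = 1/2
P(B|+) = (3/10)/(1/2) = 3/5
After test 2 (use post1 as new prior): P(+) = 3/5*3/5 + 1/5*2/5 = 11/25
P(B|+,+) = (9/25)/(11/25) = 9/11

9/11


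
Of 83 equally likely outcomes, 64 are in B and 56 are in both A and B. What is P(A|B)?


P(A|B) = P(A∩B)/P(B) = (56/83)/(64/83) = 56/64 = 7/8

7/8


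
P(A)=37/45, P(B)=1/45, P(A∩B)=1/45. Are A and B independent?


P(A)*P(B) = 37/45*1/45 = 37/2025
P(A∩B) = 1/45 != 37/2025, so not independent

No, A and B are not independent


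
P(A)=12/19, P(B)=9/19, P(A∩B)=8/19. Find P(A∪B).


P(A∪B) = P(A) + P(B) - P(A∩B)
= 12/19 + 9/19 - 8/19 = 13/19

13/19


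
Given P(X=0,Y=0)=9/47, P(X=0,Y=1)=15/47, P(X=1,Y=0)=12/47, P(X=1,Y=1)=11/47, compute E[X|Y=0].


P(Y=0) = 21/47
E[X|Y=0] = (0*9 + 1*12)/21 = 12/21 = 4/7

4/7


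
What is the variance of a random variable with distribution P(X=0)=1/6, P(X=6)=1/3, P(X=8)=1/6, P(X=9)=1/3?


E[X] = 19/3, E[X^2] = 149/3
Var(X) = E[X^2] - (E[X])^2 = 149/3 - (19/3)^2 = 86/9

86/9


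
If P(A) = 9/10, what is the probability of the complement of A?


P(A') = 1 - P(A) = 1 - 9/10 = 1/10

1/10


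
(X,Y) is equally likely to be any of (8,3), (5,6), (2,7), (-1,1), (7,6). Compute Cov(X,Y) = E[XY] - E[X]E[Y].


E[X]=21/5, E[Y]=23/5, E[XY]=109/5
Cov(X,Y) = E[XY] - E[X]E[Y] = 109/5 - 21/5*23/5 = 62/25

62/25


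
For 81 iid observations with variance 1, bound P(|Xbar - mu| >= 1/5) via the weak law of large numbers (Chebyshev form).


Var(Xbar) = Var(X)/n = 1/81
Chebyshev: P(|Xbar-mu| >= 1/5) <= Var(Xbar)/(1/5)^2 = (1/81)/(1/25) = 25/81

25/81


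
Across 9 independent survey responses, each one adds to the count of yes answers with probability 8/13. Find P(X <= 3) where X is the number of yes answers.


P(X<=3) = P(X=0) + P(X=1) + P(X=2) + P(X=3)
= 1953125/10604499373 + 28125000/10604499373 + 180000000/10604499373 + 672000000/10604499373
= 882078125/10604499373

882078125/10604499373


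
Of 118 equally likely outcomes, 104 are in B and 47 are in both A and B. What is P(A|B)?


P(A|B) = P(A∩B)/P(B) = (47/118)/(104/118) = 47/104

47/104


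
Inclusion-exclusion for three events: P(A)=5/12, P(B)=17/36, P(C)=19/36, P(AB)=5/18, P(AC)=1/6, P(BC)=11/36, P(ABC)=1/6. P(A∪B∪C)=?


P(A∪B∪C) = P(A)+P(B)+P(C) - P(AB)-P(AC)-P(BC) + P(ABC)
= 5/12+17/36+19/36 - 5/18-1/6-11/36 + 1/6
= 5/6

5/6


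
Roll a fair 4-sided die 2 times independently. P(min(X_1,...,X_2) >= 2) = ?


P(min >= 2) = P(all X_i >= 2) = (P(X_1 >= 2))^2
= (3/4)^2 = 9/16

9/16


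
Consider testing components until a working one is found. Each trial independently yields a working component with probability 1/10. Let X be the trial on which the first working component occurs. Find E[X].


For geometric (trials until first success), E[X] = 1/p = 1/(1/10) = 10

10


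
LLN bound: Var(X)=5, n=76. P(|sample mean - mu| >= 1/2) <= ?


Var(Xbar) = Var(X)/n = 5/76
Chebyshev: P(|Xbar-mu| >= 1/2) <= Var(Xbar)/(1/2)^2 = (5/76)/(1/4) = 5/19

5/19


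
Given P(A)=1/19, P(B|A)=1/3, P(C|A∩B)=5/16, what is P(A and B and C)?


P(A∩B∩C) = P(A) * P(B|A) * P(C|A∩B)
= 1/19 * 1/3 * 5/16
= 1/57 * 5/16 = 5/912

5/912


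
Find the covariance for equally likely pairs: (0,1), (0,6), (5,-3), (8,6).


E[X]=13/4, E[Y]=5/2, E[XY]=33/4
Cov(X,Y) = E[XY] - E[X]E[Y] = 33/4 - 13/4*5/2 = 1/8

1/8


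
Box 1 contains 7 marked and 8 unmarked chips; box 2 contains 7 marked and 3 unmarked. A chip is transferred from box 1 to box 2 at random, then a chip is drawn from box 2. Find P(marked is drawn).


P(transfer marked) = 7/15; P(transfer unmarked) = 8/15
If marked transferred: Urn II has 8 marked of 11, so P(marked|marked moved) = 8/11
If unmarked transferred: Urn II has 7 marked of 11, so P(marked|unmarked moved) = 7/11
By total probability: P(marked) = 7/15*8/11 + 8/15*7/11 = 112/165

112/165


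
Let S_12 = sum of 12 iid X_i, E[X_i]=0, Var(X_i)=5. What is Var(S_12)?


By independence, Var(S_n) = n*Var(X_1) = 12*5 = 60

60


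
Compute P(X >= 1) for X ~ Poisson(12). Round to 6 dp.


P(X>=1) = 1 - P(X<=0) = 1 - (e^(-12)*12^0/0!)
≈ 1 - 0.0000061442 = 0.9999938558
≈ 0.999994

0.999994


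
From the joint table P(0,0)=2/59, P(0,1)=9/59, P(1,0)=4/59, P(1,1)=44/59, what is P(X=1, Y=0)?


Read from table: P(X=1, Y=0) = 4/59

4/59


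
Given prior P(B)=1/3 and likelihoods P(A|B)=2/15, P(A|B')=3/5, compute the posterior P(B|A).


P(A) = P(A|B)P(B) + P(A|B')P(B') = 2/15*1/3 + 3/5*2/3 = 4/9
P(B|A) = P(A|B)P(B)/P(A) = (2/45)/(4/9) = 1/10

1/10


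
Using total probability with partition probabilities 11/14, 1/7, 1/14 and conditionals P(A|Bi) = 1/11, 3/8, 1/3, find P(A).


P(A) = P(A|B1)P(B1) + P(A|B2)P(B2) + P(A|B3)P(B3)
= 1/11*11/14 + 3/8*1/7 + 1/3*1/14
= 1/14 + 3/56 + 1/42 = 25/168

25/168


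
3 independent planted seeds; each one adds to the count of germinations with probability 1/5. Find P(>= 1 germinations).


P(at least one) = 1 - P(none)
P(none) = (1 - 1/5)^3 = (4/5)^3 = 64/125
P(at least one) = 1 - 64/125 = 61/125

61/125


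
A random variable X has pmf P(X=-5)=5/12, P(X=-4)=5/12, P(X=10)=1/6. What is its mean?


E[X] = sum(x * P(x))
= -5*5/12 - 4*5/12 + 10*1/6
= -25/12

-25/12


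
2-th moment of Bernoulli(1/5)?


For Bernoulli: X in {0,1}
E[X^2] = 0^2*(1-1/5) + 1^2*1/5 = 1/5

1/5


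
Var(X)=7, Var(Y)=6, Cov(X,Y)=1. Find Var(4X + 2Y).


Var(4X + 2Y) = 4^2*Var(X) + 2^2*Var(Y) + 2*4*2*Cov(X,Y)
= 16*7 + 4*6 + 16*1
= 112 + 24 + 16 = 152

152


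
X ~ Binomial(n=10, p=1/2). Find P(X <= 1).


P(X<=1) = P(X=0) + P(X=1)
= 1/1024 + 5/512
= 11/1024

11/1024


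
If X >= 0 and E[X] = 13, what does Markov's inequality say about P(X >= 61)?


Markov: P(X >= a) <= E[X]/a
P(X >= 61) <= 13/61

13/61


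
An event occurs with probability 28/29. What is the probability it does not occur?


P(A') = 1 - P(A) = 1 - 28/29 = 1/29

1/29


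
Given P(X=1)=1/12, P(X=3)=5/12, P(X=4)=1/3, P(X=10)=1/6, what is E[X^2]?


E[X^2] = sum(g(x)*P(x))
= 1*1/12 + 9*5/12 + 16*1/3 + 100*1/6
= 155/6

155/6


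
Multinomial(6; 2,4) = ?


6! = 720
Denominator: 2!=2 * 4!=24
Coefficient = 720 / 48 = 15

15


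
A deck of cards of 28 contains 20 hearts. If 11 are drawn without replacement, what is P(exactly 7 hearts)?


P(X=7) = C(20,7)*C(8,4) / C(28,11)
= 77520*70 / 21474180
= 5426400/21474180 = 680/2691

680/2691


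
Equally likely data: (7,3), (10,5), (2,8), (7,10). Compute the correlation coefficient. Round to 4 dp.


Cov(X,Y) = -3.0000, Var(X) = 8.2500, Var(Y) = 7.2500
rho = Cov/(sqrt(VarX)*sqrt(VarY)) = -0.3879

-0.3879


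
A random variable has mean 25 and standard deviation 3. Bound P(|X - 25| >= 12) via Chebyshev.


k = 12/3 = 4
Chebyshev: P(|X-mu| >= k*sigma) <= 1/k^2 = 1/4^2 = 1/16

1/16


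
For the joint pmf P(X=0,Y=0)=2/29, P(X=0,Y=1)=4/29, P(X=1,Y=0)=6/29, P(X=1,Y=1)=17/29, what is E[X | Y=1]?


P(Y=1) = 21/29
E[X|Y=1] = (0*4 + 1*17)/21 = 17/21

17/21


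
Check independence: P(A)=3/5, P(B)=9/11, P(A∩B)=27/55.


P(A)*P(B) = 3/5*9/11 = 27/55
P(A∩B) = 27/55, which equals P(A)P(B), so independent

Yes, A and B are independent


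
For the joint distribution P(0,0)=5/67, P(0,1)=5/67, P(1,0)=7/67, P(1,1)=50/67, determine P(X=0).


P(X=0) = P(0,0)+P(0,1) = 5/67 + 5/67 = 10/67

10/67


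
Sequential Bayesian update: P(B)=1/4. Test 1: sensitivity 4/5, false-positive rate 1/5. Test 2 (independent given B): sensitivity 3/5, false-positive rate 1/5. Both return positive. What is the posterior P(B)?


After test 1: P(+) = 4/5*1/4 + 1/5*3/4 = 7/20
P(B|+) = (1/5)/(7/20) = 4/7
After test 2 (use post1 as new prior): P(+) = 3/5*4/7 + 1/5*3/7 = 3/7
P(B|+,+) = (12/35)/(3/7) = 4/5

4/5


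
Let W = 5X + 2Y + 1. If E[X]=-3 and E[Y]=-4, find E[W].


E[5X + 2Y + 1] = 5*E[X] + 2*E[Y] + 1
= (5)*(-3) + (2)*(-4) + (1)
= -15 - 8 + 1 = -22

-22


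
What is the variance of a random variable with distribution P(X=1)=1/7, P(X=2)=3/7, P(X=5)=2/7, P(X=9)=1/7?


E[X] = 26/7, E[X^2] = 144/7
Var(X) = E[X^2] - (E[X])^2 = 144/7 - (26/7)^2 = 332/49

332/49


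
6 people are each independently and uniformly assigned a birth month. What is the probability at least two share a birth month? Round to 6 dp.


P(all different) = prod((12-i)/12 for i=0..5) = 0.222801
P(at least one match) = 1 - 0.222801 = 0.777199

0.777199


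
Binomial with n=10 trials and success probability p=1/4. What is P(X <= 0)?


P(X<=0) = P(X=0)
= 59049/1048576
= 59049/1048576

59049/1048576


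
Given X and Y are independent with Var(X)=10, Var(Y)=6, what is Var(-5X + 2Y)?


Independence => Cov(X,Y)=0
Var(-5X + 2Y) = (-5)^2*Var(X) + 2^2*Var(Y)
= 25*10 + 4*6 = 274

274


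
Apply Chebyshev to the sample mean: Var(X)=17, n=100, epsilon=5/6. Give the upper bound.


Var(Xbar) = Var(X)/n = 17/100
Chebyshev: P(|Xbar-mu| >= 5/6) <= Var(Xbar)/(5/6)^2 = (17/100)/(25/36) = 153/625

153/625


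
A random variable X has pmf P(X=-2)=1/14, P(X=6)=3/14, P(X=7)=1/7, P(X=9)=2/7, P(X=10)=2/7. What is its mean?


E[X] = sum(x * P(x))
= -2*1/14 + 6*3/14 + 7*1/7 + 9*2/7 + 10*2/7
= 53/7

53/7


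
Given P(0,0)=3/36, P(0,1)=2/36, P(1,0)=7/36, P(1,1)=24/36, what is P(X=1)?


P(X=1) = P(1,0)+P(1,1) = 7/36 + 24/36 = 31/36

31/36


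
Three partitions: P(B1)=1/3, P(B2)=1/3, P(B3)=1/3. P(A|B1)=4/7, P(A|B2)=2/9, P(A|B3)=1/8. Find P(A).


P(A) = P(A|B1)P(B1) + P(A|B2)P(B2) + P(A|B3)P(B3)
= 4/7*1/3 + 2/9*1/3 + 1/8*1/3
= 4/21 + 2/27 + 1/24 = 463/1512

463/1512


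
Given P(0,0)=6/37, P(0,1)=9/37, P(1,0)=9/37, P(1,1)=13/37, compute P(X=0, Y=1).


Read from table: P(X=0, Y=1) = 9/37

9/37


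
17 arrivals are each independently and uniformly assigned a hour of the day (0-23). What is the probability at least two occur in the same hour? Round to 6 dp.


P(all different) = prod((24-i)/24 for i=0..16) = 0.000423
P(at least one match) = 1 - 0.000423 = 0.999577

0.999577


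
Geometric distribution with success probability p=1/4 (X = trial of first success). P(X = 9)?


P(X=9) = (1-p)^8 * p = (3/4)^8 * 1/4
= 6561/65536 * 1/4 = 6561/262144

6561/262144


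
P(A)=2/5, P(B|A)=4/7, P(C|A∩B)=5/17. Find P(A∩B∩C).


P(A∩B∩C) = P(A) * P(B|A) * P(C|A∩B)
= 2/5 * 4/7 * 5/17
= 8/35 * 5/17 = 8/119

8/119


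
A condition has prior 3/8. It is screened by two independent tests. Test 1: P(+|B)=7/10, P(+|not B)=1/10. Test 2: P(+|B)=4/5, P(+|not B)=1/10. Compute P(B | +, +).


After test 1: P(+) = 7/10*3/8 + 1/10*5/8 = 13/40
P(B|+) = (21/80)/(13/40) = 21/26
After test 2 (use post1 as new prior): P(+) = 4/5*21/26 + 1/10*5/26 = 173/260
P(B|+,+) = (42/65)/(173/260) = 168/173

168/173


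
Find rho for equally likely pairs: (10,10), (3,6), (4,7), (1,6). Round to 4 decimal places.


Cov(X,Y) = 5.3750, Var(X) = 11.2500, Var(Y) = 2.6875
rho = Cov/(sqrt(VarX)*sqrt(VarY)) = 0.9775

0.9775


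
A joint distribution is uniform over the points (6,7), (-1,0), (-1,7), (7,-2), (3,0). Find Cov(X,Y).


E[X]=14/5, E[Y]=12/5, E[XY]=21/5
Cov(X,Y) = E[XY] - E[X]E[Y] = 21/5 - 14/5*12/5 = -63/25

-63/25


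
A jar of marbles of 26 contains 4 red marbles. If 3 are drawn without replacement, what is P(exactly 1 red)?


P(X=1) = C(4,1)*C(22,2) / C(26,3)
= 4*231 / 2600
= 924/2600 = 231/650

231/650


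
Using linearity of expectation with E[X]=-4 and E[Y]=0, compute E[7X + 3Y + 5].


E[7X + 3Y + 5] = 7*E[X] + 3*E[Y] + 5
= (7)*(-4) + (3)*(0) + (5)
= -28 + 0 + 5 = -23

-23


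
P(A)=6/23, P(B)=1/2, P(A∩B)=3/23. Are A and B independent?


P(A)*P(B) = 6/23*1/2 = 3/23
P(A∩B) = 3/23, which equals P(A)P(B), so independent

Yes, A and B are independent


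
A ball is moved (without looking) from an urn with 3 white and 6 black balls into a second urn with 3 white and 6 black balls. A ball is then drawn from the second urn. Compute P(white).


P(transfer white) = 3/9 = 1/3; P(transfer black) = 2/3
If white transferred: Urn II has 4 white of 10, so P(white|white moved) = 2/5
If black transferred: Urn II has 3 white of 10, so P(white|black moved) = 3/10
By total probability: P(white) = 1/3*2/5 + 2/3*3/10 = 1/3

1/3


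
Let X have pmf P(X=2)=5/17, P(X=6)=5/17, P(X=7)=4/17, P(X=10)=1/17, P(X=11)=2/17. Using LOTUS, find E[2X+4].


E[2X+4] = sum(g(x)*P(x))
= 8*5/17 + 16*5/17 + 18*4/17 + 24*1/17 + 26*2/17
= 268/17

268/17


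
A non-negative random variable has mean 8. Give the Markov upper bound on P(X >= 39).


Markov: P(X >= a) <= E[X]/a
P(X >= 39) <= 8/39

8/39


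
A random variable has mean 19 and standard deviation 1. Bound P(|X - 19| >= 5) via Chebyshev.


k = 5/1 = 5
Chebyshev: P(|X-mu| >= k*sigma) <= 1/k^2 = 1/5^2 = 1/25

1/25


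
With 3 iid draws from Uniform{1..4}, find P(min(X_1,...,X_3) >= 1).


P(min >= 1) = P(all X_i >= 1) = (P(X_1 >= 1))^3
= (4/4)^3 = 1^3 = 1

1


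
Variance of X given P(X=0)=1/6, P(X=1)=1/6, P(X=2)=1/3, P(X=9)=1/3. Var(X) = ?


E[X] = 23/6, E[X^2] = 57/2
Var(X) = E[X^2] - (E[X])^2 = 57/2 - (23/6)^2 = 497/36

497/36


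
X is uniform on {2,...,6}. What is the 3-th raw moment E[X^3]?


E[X^3] = (1/5) * sum(x^3 for x=2..6)
= 440/5 = 88

88


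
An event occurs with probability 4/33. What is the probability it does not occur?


P(A') = 1 - P(A) = 1 - 4/33 = 29/33

29/33
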